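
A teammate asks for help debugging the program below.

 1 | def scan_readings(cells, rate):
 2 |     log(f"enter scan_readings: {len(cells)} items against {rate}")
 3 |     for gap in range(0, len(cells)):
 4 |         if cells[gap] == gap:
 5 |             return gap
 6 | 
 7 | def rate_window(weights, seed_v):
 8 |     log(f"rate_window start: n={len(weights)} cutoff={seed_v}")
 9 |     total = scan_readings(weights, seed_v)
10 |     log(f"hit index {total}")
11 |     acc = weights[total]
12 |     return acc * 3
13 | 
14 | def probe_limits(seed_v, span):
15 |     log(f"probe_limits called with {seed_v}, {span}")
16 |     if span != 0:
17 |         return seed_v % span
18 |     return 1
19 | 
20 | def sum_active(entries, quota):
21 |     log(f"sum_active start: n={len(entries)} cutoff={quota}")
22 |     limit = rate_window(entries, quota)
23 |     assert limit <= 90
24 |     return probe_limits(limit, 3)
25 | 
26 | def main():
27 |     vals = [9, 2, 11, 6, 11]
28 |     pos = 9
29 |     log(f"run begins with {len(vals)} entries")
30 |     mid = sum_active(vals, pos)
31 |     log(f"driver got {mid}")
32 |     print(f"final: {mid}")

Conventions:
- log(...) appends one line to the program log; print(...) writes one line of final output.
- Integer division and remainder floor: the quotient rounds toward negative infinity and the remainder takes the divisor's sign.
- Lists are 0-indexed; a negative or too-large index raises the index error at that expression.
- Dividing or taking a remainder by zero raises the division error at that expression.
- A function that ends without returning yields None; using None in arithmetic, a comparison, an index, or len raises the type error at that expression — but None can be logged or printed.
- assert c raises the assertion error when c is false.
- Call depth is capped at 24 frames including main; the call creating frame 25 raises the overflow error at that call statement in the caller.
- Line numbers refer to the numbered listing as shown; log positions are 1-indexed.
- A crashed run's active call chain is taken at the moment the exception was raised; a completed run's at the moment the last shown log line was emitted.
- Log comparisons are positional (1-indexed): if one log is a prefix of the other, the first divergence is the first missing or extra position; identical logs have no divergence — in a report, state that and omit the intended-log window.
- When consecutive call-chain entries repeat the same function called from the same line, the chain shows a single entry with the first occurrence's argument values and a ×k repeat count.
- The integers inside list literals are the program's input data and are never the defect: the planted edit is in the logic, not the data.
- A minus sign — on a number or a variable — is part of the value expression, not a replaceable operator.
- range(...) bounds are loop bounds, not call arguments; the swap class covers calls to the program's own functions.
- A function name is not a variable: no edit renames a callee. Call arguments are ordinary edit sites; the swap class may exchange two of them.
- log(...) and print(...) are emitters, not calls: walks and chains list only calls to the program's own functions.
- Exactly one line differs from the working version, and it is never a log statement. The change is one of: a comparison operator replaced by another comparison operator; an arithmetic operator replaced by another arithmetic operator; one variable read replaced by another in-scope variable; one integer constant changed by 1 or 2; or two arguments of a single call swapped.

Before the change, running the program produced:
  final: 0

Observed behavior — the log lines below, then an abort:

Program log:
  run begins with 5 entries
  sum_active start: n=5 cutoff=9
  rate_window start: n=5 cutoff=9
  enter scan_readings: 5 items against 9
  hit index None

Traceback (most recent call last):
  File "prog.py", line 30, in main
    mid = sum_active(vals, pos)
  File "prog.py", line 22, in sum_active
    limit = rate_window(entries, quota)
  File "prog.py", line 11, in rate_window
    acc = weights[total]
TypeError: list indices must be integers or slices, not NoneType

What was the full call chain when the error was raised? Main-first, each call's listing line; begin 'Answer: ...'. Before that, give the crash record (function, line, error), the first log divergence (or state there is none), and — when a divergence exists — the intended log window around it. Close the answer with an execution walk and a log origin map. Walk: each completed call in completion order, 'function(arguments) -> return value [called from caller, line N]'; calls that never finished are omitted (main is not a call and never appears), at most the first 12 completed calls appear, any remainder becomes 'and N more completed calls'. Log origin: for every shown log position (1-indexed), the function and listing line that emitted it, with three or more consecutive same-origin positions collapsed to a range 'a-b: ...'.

Answer: main -> sum_active (called at line 30) -> rate_window (called at line 22).
Key fact: The earliest visible damage is log position 5 — 'hit index None' rather than the intended 'hit index 0'.
Crash: rate_window, line 11, TypeError.
First divergence: position 5 — shown 'hit index None', intended 'hit index 0'.
Intended log window:
  3: rate_window start: n=5 cutoff=9
  4: enter scan_readings: 5 items against 9
  5: hit index 0
  6: probe_limits called with 27, 3
Execution walk:
  scan_readings([9, 2, 11, 6, 11], 9) -> None  [called from rate_window, line 9]
Log origins:
  1 — main, line 29
  2 — sum_active, line 21
  3 — rate_window, line 8
  4 — scan_readings, line 2
  5 — rate_window, line 10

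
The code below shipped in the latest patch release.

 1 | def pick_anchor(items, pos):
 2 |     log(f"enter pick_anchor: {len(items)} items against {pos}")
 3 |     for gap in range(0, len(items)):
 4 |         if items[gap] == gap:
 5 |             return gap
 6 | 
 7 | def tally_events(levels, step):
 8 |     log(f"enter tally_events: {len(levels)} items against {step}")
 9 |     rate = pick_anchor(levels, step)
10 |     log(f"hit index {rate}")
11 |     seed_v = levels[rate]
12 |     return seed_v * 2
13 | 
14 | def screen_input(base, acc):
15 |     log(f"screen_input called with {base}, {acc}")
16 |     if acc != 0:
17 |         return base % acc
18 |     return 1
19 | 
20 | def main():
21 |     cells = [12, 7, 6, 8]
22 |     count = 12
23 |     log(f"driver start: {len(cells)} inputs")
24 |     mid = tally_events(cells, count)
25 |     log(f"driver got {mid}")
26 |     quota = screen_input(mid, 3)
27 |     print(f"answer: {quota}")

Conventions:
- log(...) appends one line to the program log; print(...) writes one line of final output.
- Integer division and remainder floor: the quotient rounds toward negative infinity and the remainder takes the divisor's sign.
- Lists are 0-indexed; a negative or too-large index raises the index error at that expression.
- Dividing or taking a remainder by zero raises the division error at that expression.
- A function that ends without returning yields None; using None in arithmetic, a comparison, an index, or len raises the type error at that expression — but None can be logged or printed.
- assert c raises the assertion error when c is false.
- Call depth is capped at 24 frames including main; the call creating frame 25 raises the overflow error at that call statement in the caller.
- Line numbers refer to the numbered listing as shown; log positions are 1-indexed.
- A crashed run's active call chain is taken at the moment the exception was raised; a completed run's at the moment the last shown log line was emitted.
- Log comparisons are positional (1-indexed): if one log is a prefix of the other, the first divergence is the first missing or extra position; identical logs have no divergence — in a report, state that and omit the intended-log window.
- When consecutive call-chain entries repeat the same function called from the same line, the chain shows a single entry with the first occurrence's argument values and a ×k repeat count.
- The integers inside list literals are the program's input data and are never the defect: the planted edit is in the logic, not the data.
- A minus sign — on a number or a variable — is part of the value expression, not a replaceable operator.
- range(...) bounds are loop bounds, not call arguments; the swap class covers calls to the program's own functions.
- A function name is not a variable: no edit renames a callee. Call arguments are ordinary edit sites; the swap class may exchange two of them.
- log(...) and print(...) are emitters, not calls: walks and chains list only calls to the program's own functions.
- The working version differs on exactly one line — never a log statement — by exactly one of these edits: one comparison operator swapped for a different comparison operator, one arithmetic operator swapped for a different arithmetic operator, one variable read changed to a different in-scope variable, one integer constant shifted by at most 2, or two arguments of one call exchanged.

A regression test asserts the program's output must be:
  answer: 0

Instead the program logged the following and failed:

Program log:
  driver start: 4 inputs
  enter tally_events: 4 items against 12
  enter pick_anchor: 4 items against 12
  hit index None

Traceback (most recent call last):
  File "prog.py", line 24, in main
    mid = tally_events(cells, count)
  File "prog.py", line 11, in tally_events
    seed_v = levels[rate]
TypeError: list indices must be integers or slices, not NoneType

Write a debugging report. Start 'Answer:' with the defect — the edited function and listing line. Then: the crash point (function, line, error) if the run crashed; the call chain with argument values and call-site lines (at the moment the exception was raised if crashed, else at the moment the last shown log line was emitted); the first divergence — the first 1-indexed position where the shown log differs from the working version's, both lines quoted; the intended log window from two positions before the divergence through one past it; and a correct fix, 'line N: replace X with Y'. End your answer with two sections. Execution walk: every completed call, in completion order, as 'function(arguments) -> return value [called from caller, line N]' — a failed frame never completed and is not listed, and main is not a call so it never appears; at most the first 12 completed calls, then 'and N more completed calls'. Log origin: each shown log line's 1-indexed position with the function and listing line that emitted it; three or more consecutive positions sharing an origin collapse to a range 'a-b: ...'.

Answer: the defect is in pick_anchor at line 4.
Key fact: At log position 4 the runs split — shown 'hit index None', but the working version logs 'hit index 0'.
Crash: tally_events, line 11, TypeError.
Call chain: main -> tally_events([12, 7, 6, 8], 12) (called at line 24).
First divergence: position 4 — shown 'hit index None', intended 'hit index 0'.
Intended log window:
  2: enter tally_events: 4 items against 12
  3: enter pick_anchor: 4 items against 12
  4: hit index 0
  5: driver got 24
Execution walk:
  pick_anchor([12, 7, 6, 8], 12) -> None  [called from tally_events, line 9]
Log line origins:
  1: logged in main at line 23
  2: logged in tally_events at line 8
  3: logged in pick_anchor at line 2
  4: logged in tally_events at line 10
A correct fix: line 4: replace `items[gap] == gap` with `items[gap] == pos`.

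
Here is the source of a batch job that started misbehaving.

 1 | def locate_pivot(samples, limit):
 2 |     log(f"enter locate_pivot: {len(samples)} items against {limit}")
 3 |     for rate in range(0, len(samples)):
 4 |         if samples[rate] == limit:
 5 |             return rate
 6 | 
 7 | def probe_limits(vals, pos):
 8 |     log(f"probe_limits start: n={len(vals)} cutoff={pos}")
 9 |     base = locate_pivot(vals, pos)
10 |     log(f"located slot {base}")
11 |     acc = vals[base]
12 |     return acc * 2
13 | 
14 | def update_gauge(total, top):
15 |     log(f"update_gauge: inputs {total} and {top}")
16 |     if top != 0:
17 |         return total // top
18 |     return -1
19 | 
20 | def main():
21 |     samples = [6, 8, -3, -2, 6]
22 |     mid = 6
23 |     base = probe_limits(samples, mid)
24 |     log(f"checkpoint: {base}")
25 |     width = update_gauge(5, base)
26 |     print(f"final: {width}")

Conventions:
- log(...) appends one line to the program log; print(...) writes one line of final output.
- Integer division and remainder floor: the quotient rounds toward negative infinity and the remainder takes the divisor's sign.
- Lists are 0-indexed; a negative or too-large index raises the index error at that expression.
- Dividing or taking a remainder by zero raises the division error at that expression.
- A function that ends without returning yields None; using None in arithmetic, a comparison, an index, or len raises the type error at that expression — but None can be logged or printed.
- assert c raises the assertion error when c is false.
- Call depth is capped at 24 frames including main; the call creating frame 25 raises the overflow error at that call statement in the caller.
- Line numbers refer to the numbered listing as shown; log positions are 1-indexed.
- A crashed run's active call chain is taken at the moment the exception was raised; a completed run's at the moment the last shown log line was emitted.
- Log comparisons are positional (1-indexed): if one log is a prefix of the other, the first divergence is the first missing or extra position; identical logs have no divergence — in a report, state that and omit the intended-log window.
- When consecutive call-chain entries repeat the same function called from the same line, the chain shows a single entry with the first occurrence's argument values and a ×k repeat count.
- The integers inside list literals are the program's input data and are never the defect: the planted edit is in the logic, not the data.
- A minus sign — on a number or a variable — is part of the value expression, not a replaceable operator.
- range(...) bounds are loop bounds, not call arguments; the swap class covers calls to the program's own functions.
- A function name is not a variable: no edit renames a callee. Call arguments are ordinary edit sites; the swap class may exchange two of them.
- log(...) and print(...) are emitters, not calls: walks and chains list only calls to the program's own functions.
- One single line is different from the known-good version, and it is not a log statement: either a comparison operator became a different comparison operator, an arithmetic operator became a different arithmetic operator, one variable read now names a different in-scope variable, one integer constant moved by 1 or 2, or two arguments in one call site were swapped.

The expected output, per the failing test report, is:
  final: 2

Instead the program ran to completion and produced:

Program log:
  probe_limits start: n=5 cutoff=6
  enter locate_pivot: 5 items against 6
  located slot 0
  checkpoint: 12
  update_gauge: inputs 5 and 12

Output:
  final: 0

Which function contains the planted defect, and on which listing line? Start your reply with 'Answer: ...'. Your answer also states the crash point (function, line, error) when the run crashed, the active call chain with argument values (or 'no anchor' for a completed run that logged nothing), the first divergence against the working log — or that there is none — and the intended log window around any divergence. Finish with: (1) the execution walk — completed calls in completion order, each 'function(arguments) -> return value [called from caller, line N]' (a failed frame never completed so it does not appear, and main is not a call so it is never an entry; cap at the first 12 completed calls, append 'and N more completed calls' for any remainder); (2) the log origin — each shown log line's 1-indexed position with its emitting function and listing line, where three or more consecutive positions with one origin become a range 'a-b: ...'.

Answer: the defect is in main at line 25.
The tell: The log first diverges at position 5: the faulty run prints 'update_gauge: inputs 5 and 12' where the working version prints 'update_gauge: inputs 12 and 5'.
Call chain: main -> update_gauge(5, 12) (called at line 25).
First divergence: position 5; shown 'update_gauge: inputs 5 and 12' vs intended 'update_gauge: inputs 12 and 5'.
Intended log window:
  3: located slot 0
  4: checkpoint: 12
  5: update_gauge: inputs 12 and 5
Execution walk:
  locate_pivot([6, 8, -3, -2, 6], 6) -> 0  [called from probe_limits, line 9]
  probe_limits([6, 8, -3, -2, 6], 6) -> 12  [called from main, line 23]
  update_gauge(5, 12) -> 0  [called from main, line 25]
Origin of each log line:
  1: from probe_limits, line 8
  2: from locate_pivot, line 2
  3: from probe_limits, line 10
  4: from main, line 24
  5: from update_gauge, line 15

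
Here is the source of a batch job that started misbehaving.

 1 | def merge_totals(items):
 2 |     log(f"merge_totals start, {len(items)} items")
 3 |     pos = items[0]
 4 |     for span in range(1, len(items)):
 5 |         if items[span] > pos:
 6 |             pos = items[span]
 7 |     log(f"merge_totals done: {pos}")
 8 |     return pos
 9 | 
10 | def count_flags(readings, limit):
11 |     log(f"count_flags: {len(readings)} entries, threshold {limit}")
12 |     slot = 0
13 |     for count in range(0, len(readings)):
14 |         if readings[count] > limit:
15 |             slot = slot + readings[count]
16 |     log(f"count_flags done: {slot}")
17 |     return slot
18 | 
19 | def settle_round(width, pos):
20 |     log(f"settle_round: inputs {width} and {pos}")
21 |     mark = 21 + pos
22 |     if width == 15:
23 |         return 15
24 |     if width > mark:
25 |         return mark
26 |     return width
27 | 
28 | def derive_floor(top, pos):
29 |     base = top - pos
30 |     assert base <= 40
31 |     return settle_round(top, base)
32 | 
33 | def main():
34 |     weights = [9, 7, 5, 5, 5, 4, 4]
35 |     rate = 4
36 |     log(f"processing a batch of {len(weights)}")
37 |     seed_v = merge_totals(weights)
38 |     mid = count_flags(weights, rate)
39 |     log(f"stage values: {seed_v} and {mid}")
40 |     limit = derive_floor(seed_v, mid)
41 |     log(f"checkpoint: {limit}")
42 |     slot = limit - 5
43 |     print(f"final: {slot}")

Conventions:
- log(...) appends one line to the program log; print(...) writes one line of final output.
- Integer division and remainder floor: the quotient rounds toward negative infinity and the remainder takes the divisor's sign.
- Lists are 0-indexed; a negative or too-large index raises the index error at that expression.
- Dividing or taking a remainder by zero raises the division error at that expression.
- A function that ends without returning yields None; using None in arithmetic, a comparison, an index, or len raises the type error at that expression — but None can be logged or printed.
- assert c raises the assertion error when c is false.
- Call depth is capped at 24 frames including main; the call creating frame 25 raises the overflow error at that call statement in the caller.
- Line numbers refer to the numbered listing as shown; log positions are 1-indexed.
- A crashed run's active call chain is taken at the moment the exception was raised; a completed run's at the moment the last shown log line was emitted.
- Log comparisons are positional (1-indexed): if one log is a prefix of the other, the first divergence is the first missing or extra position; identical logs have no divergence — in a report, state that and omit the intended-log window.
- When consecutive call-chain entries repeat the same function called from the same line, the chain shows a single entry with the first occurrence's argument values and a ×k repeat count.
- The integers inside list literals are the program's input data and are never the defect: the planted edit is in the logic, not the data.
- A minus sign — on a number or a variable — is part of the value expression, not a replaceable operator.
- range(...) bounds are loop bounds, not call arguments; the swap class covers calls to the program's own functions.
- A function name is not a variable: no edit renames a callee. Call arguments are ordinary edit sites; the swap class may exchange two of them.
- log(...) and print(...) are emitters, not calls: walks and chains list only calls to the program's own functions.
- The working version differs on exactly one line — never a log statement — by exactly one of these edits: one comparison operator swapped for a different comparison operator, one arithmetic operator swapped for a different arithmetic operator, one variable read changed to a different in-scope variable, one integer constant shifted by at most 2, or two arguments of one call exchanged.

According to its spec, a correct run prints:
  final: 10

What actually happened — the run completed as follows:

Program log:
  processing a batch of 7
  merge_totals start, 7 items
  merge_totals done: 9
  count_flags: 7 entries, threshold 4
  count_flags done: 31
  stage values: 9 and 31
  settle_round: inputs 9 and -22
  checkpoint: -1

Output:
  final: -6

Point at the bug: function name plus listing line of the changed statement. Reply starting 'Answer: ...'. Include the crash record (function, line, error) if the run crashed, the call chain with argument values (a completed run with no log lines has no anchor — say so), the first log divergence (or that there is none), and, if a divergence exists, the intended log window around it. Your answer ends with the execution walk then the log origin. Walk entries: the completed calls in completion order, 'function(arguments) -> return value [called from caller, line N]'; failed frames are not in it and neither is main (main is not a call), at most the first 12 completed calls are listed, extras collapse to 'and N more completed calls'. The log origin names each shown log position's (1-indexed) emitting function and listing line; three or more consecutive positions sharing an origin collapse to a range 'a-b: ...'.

Answer: the defect is in settle_round at line 22.
Key fact: The log first diverges at position 8: the faulty run prints 'checkpoint: -1' where the working version prints 'checkpoint: 15'.
Call chain: main.
First divergence: position 8 — shown 'checkpoint: -1', intended 'checkpoint: 15'.
Intended log window:
  6: stage values: 9 and 31
  7: settle_round: inputs 9 and -22
  8: checkpoint: 15
Execution walk:
  merge_totals([9, 7, 5, 5, 5, 4, 4]) -> 9  [called from main, line 37]
  count_flags([9, 7, 5, 5, 5, 4, 4], 4) -> 31  [called from main, line 38]
  settle_round(9, -22) -> -1  [called from derive_floor, line 31]
  derive_floor(9, 31) -> -1  [called from main, line 40]
Origin of each log line:
  1: logged in main at line 36
  2: logged in merge_totals at line 2
  3: logged in merge_totals at line 7
  4: logged in count_flags at line 11
  5: logged in count_flags at line 16
  6: logged in main at line 39
  7: logged in settle_round at line 20
  8: logged in main at line 41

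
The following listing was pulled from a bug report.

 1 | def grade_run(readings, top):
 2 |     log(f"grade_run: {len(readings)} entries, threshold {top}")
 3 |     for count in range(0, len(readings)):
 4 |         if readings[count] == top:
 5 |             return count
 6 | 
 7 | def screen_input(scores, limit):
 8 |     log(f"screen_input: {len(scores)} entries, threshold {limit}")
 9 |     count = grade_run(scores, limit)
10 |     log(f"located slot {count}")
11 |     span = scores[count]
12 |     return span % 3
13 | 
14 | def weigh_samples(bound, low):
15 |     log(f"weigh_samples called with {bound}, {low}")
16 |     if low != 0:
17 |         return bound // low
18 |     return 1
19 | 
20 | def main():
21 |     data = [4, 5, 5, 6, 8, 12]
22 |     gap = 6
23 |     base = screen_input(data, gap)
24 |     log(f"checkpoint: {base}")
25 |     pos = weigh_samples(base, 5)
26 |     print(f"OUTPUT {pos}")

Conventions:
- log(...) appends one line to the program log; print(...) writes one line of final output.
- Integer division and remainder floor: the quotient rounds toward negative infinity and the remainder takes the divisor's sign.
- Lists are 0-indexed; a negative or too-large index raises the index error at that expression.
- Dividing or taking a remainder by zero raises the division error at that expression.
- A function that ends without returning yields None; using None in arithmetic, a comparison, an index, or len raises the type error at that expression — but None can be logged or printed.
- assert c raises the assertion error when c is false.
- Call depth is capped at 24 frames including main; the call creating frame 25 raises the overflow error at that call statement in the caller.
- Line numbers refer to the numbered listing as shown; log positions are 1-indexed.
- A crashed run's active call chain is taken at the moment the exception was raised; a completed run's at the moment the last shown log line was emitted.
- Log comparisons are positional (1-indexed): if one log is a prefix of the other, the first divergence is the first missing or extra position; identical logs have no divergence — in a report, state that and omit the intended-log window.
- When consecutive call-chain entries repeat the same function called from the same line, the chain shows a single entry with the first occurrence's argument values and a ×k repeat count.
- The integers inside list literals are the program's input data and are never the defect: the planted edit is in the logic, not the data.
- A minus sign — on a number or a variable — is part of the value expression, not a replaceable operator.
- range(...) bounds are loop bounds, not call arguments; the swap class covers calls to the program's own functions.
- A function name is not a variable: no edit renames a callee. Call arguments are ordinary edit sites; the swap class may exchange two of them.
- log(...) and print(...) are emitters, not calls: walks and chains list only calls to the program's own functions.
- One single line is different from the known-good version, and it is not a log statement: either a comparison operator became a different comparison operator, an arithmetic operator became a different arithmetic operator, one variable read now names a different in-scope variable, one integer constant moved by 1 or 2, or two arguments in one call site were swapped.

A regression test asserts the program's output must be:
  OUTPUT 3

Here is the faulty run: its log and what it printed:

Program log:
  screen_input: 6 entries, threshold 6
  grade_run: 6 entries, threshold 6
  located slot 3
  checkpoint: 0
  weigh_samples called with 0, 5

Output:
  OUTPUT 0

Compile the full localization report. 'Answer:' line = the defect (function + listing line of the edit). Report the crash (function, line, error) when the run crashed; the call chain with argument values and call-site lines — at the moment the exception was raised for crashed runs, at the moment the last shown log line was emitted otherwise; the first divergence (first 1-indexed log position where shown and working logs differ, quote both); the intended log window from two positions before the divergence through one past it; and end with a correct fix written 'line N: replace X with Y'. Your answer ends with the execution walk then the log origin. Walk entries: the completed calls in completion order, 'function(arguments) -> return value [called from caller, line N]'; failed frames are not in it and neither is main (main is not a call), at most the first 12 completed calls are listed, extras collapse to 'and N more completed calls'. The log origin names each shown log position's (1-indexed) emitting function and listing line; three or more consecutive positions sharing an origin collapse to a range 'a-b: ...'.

Answer: the defect is in screen_input at line 12.
Key observation: Position 4 is the first bad log line: 'checkpoint: 0' should read 'checkpoint: 18'.
Call chain: main -> weigh_samples(0, 5) (called at line 25).
First divergence: position 4 — the shown line 'checkpoint: 0' should read 'checkpoint: 18'.
Intended log window:
  2: grade_run: 6 entries, threshold 6
  3: located slot 3
  4: checkpoint: 18
  5: weigh_samples called with 18, 5
Execution walk:
  grade_run([4, 5, 5, 6, 8, 12], 6) -> 3  [called from screen_input, line 9]
  screen_input([4, 5, 5, 6, 8, 12], 6) -> 0  [called from main, line 23]
  weigh_samples(0, 5) -> 0  [called from main, line 25]
Log origin:
  1: from screen_input, line 8
  2: from grade_run, line 2
  3: from screen_input, line 10
  4: from main, line 24
  5: from weigh_samples, line 15
A correct fix: line 12: replace `%` with `*`.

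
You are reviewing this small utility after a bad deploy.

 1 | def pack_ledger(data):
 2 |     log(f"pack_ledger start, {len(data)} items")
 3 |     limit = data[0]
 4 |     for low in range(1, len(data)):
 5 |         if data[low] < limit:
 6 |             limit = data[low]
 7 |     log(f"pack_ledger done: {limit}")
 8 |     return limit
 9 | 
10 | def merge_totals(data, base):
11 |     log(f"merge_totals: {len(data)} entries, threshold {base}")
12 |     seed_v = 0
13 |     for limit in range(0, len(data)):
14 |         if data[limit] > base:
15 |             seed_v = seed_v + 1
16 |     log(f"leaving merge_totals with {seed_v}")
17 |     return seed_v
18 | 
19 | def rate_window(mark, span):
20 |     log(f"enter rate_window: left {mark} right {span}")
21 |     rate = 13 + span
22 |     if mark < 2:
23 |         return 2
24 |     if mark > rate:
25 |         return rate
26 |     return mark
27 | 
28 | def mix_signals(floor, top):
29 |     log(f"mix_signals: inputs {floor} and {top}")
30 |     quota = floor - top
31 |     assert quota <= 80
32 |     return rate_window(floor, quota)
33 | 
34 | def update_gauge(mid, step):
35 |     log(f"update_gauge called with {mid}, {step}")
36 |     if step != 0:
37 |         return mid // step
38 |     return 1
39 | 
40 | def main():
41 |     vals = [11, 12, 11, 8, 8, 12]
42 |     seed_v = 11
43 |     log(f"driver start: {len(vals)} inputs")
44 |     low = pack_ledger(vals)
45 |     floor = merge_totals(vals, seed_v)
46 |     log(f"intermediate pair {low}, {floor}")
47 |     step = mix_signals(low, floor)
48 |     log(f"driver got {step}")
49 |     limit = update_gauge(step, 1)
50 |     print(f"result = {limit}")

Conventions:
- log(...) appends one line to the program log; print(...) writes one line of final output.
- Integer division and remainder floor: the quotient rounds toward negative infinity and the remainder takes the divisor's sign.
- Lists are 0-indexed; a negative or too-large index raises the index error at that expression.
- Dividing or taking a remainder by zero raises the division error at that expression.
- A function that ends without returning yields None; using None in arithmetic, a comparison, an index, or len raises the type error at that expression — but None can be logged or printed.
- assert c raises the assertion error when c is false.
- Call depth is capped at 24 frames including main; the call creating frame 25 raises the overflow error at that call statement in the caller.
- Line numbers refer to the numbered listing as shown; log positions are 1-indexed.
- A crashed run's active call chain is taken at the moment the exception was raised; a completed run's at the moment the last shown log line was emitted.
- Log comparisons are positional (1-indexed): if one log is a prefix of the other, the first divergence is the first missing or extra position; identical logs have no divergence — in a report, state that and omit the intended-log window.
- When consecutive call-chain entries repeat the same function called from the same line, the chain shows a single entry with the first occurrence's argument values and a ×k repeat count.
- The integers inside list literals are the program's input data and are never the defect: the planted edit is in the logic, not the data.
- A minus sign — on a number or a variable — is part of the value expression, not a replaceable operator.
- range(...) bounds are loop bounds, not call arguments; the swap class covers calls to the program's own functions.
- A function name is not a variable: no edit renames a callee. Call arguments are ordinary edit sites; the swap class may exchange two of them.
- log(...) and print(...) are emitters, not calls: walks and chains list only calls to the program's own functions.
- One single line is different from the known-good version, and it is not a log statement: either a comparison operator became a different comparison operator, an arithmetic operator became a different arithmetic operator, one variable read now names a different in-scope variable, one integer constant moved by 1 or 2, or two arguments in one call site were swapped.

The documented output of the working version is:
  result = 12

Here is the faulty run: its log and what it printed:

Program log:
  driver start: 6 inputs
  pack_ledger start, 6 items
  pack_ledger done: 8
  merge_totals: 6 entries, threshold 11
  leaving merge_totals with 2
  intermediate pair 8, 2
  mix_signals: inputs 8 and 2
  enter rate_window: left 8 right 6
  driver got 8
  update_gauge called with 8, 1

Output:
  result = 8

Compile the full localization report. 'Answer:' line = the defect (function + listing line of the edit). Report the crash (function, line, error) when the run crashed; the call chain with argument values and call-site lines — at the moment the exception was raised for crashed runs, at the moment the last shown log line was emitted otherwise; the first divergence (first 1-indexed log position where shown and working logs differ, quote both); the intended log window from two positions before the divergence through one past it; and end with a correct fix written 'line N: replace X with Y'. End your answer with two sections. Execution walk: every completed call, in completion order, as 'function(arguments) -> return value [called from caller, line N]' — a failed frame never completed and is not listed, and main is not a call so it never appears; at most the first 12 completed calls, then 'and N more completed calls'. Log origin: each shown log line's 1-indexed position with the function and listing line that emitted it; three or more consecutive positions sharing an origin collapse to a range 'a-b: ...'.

Answer: the defect is in pack_ledger at line 5.
Key fact: Everything matches until log position 3, which reads 'pack_ledger done: 8' in place of 'pack_ledger done: 12'.
Call chain: main -> update_gauge(8, 1) (called at line 49).
First divergence: position 3 — the shown line 'pack_ledger done: 8' should read 'pack_ledger done: 12'.
Intended log window:
  1: driver start: 6 inputs
  2: pack_ledger start, 6 items
  3: pack_ledger done: 12
  4: merge_totals: 6 entries, threshold 11
Execution walk:
  pack_ledger([11, 12, 11, 8, 8, 12]) -> 8  [called from main, line 44]
  merge_totals([11, 12, 11, 8, 8, 12], 11) -> 2  [called from main, line 45]
  rate_window(8, 6) -> 8  [called from mix_signals, line 32]
  mix_signals(8, 2) -> 8  [called from main, line 47]
  update_gauge(8, 1) -> 8  [called from main, line 49]
Log line origins:
  1: logged in main at line 43
  2: logged in pack_ledger at line 2
  3: logged in pack_ledger at line 7
  4: logged in merge_totals at line 11
  5: logged in merge_totals at line 16
  6: logged in main at line 46
  7: logged in mix_signals at line 29
  8: logged in rate_window at line 20
  9: logged in main at line 48
  10: logged in update_gauge at line 35
A correct fix: line 5: replace `<` with `>`.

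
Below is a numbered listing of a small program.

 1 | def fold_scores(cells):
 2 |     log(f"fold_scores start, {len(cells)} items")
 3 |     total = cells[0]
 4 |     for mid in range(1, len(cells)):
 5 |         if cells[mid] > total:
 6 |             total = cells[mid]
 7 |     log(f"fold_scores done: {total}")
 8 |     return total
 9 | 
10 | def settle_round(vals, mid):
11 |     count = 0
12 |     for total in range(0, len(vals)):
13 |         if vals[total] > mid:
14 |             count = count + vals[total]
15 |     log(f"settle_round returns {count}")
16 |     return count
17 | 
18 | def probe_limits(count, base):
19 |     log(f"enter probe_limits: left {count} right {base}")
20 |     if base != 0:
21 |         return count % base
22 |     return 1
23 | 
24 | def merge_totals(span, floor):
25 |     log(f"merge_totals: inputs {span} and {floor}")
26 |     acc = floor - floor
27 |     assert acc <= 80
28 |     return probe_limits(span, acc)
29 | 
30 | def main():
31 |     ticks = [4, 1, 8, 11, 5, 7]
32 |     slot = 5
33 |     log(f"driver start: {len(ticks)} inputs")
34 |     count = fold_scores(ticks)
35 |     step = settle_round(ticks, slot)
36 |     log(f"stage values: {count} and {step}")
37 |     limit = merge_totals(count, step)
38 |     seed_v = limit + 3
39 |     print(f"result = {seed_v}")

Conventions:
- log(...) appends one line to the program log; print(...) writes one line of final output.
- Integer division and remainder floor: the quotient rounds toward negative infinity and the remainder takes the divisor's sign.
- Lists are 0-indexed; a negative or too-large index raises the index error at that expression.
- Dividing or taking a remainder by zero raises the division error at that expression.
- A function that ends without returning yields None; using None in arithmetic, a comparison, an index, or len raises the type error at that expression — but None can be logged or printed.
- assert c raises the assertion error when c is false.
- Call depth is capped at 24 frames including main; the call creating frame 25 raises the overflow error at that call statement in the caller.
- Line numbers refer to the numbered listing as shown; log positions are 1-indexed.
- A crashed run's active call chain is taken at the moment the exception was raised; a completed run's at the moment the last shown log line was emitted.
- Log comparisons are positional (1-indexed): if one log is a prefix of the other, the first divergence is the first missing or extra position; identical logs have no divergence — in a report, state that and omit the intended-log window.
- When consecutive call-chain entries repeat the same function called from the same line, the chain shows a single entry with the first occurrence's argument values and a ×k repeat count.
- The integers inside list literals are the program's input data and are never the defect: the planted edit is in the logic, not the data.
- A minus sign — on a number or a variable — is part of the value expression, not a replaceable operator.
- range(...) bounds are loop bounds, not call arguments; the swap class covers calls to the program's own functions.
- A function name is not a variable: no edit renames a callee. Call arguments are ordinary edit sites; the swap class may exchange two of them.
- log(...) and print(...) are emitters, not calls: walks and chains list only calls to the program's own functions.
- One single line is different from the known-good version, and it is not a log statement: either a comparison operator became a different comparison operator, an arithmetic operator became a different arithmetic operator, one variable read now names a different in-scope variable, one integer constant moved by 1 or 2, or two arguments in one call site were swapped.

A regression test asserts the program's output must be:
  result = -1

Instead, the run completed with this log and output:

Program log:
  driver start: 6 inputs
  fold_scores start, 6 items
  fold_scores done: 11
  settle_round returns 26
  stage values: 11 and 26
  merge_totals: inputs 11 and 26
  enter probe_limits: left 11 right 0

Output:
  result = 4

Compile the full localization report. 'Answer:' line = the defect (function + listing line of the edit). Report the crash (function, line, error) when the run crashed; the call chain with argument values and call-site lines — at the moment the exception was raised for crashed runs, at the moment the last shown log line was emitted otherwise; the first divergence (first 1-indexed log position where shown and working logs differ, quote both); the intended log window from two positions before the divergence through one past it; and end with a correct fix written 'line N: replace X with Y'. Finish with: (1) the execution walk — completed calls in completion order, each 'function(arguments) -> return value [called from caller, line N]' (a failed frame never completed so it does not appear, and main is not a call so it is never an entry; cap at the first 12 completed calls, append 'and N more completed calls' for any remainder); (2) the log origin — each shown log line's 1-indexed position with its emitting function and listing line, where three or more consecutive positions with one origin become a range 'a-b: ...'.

Answer: the defect is in merge_totals at line 26.
Key observation: Everything matches until log position 7, which reads 'enter probe_limits: left 11 right 0' in place of 'enter probe_limits: left 11 right -15'.
Call chain: main -> merge_totals(11, 26) (called at line 37) -> probe_limits(11, 0) (called at line 28).
First divergence: position 7; shown 'enter probe_limits: left 11 right 0' vs intended 'enter probe_limits: left 11 right -15'.
Intended log window:
  5: stage values: 11 and 26
  6: merge_totals: inputs 11 and 26
  7: enter probe_limits: left 11 right -15
Execution walk:
  fold_scores([4, 1, 8, 11, 5, 7]) -> 11  [called from main, line 34]
  settle_round([4, 1, 8, 11, 5, 7], 5) -> 26  [called from main, line 35]
  probe_limits(11, 0) -> 1  [called from merge_totals, line 28]
  merge_totals(11, 26) -> 1  [called from main, line 37]
Origin of each log line:
  1: emitted by main (line 33)
  2: emitted by fold_scores (line 2)
  3: emitted by fold_scores (line 7)
  4: emitted by settle_round (line 15)
  5: emitted by main (line 36)
  6: emitted by merge_totals (line 25)
  7: emitted by probe_limits (line 19)
A correct fix: line 26: replace `floor - floor` with `span - floor`.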